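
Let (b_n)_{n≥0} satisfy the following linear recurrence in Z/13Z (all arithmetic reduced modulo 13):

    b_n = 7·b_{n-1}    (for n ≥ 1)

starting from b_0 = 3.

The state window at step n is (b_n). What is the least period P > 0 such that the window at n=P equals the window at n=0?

12

n=0: window = (3)
n=1: window = (8)
n=2: window = (4)
n=3: window = (2)
n=4: window = (1)
n=5: window = (7)
n=6: window = (10)
n=7: window = (5)
n=8: window = (9)
n=9: window = (11)
n=10: window = (12)
n=11: window = (6)
n=12: window = (3)
window at n=12 equals window at n=0 → period = 12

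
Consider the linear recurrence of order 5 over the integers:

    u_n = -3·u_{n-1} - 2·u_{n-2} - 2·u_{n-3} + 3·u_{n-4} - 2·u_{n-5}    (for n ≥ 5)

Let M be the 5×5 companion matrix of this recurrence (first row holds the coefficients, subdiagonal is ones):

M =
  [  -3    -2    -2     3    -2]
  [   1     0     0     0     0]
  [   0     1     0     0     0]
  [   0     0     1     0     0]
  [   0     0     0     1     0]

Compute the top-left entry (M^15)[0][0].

(M^15)[0][0] is the top entry after applying M 15 times to the unit state (1, 0, 0, 0, 0). Equivalently it is h_{19} for the auxiliary sequence (h_n) obeying the same recurrence with h_4 = 1 and h_i = 0 for 0 ≤ i < 4:
h_5 = -3·1 + -2·0 + -2·0 + 3·0 + -2·0 = -3
h_6 = -3·-3 + -2·1 + -2·0 + 3·0 + -2·0 = 7
h_7 = -3·7 + -2·-3 + -2·1 + 3·0 + -2·0 = -17
h_8 = -3·-17 + -2·7 + -2·-3 + 3·1 + -2·0 = 46
h_9 = -3·46 + -2·-17 + -2·7 + 3·-3 + -2·1 = -129
h_10 = -3·-129 + -2·46 + -2·-17 + 3·7 + -2·-3 = 356
h_11 = -3·356 + -2·-129 + -2·46 + 3·-17 + -2·7 = -967
h_12 = -3·-967 + -2·356 + -2·-129 + 3·46 + -2·-17 = 2619
h_13 = -3·2619 + -2·-967 + -2·356 + 3·-129 + -2·46 = -7114
h_14 = -3·-7114 + -2·2619 + -2·-967 + 3·356 + -2·-129 = 19364
h_15 = -3·19364 + -2·-7114 + -2·2619 + 3·-967 + -2·356 = -52715
h_16 = -3·-52715 + -2·19364 + -2·-7114 + 3·2619 + -2·-967 = 143436
h_17 = -3·143436 + -2·-52715 + -2·19364 + 3·-7114 + -2·2619 = -390186
h_18 = -3·-390186 + -2·143436 + -2·-52715 + 3·19364 + -2·-7114 = 1061436
h_19 = -3·1061436 + -2·-390186 + -2·143436 + 3·-52715 + -2·19364 = -2887681

-2887681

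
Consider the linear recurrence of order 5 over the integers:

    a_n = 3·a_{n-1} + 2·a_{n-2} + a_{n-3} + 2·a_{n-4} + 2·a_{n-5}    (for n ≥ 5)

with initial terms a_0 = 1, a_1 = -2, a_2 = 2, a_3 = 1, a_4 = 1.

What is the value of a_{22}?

20762438694

a_5 = 3·1 + 2·1 + 1·2 + 2·-2 + 2·1 = 5
a_6 = 3·5 + 2·1 + 1·1 + 2·2 + 2·-2 = 18
a_7 = 3·18 + 2·5 + 1·1 + 2·1 + 2·2 = 71
a_8 = 3·71 + 2·18 + 1·5 + 2·1 + 2·1 = 258
a_9 = 3·258 + 2·71 + 1·18 + 2·5 + 2·1 = 946
a_10 = 3·946 + 2·258 + 1·71 + 2·18 + 2·5 = 3471
a_11 = 3·3471 + 2·946 + 1·258 + 2·71 + 2·18 = 12741
a_12 = 3·12741 + 2·3471 + 1·946 + 2·258 + 2·71 = 46769
a_13 = 3·46769 + 2·12741 + 1·3471 + 2·946 + 2·258 = 171668
a_14 = 3·171668 + 2·46769 + 1·12741 + 2·3471 + 2·946 = 630117
a_15 = 3·630117 + 2·171668 + 1·46769 + 2·12741 + 2·3471 = 2312880
a_16 = 3·2312880 + 2·630117 + 1·171668 + 2·46769 + 2·12741 = 8489562
a_17 = 3·8489562 + 2·2312880 + 1·630117 + 2·171668 + 2·46769 = 31161437
a_18 = 3·31161437 + 2·8489562 + 1·2312880 + 2·630117 + 2·171668 = 114379885
a_19 = 3·114379885 + 2·31161437 + 1·8489562 + 2·2312880 + 2·630117 = 419838085
a_20 = 3·419838085 + 2·114379885 + 1·31161437 + 2·8489562 + 2·2312880 = 1541040346
a_21 = 3·1541040346 + 2·419838085 + 1·114379885 + 2·31161437 + 2·8489562 = 5656479091
a_22 = 3·5656479091 + 2·1541040346 + 1·419838085 + 2·114379885 + 2·31161437 = 20762438694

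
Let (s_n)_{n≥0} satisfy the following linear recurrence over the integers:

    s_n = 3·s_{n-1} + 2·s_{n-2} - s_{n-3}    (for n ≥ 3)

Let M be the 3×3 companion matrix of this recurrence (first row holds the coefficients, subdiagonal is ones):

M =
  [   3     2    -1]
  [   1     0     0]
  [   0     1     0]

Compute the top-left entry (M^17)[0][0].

1519722798

(M^17)[0][0] is the top entry after applying M 17 times to the unit state (1, 0, 0). Equivalently it is h_{19} for the auxiliary sequence (h_n) obeying the same recurrence with h_2 = 1 and h_i = 0 for 0 ≤ i < 2:
h_3 = 3·1 + 2·0 + -1·0 = 3
h_4 = 3·3 + 2·1 + -1·0 = 11
h_5 = 3·11 + 2·3 + -1·1 = 38
h_6 = 3·38 + 2·11 + -1·3 = 133
h_7 = 3·133 + 2·38 + -1·11 = 464
h_8 = 3·464 + 2·133 + -1·38 = 1620
h_9 = 3·1620 + 2·464 + -1·133 = 5655
h_10 = 3·5655 + 2·1620 + -1·464 = 19741
h_11 = 3·19741 + 2·5655 + -1·1620 = 68913
h_12 = 3·68913 + 2·19741 + -1·5655 = 240566
h_13 = 3·240566 + 2·68913 + -1·19741 = 839783
h_14 = 3·839783 + 2·240566 + -1·68913 = 2931568
h_15 = 3·2931568 + 2·839783 + -1·240566 = 10233704
h_16 = 3·10233704 + 2·2931568 + -1·839783 = 35724465
h_17 = 3·35724465 + 2·10233704 + -1·2931568 = 124709235
h_18 = 3·124709235 + 2·35724465 + -1·10233704 = 435342931
h_19 = 3·435342931 + 2·124709235 + -1·35724465 = 1519722798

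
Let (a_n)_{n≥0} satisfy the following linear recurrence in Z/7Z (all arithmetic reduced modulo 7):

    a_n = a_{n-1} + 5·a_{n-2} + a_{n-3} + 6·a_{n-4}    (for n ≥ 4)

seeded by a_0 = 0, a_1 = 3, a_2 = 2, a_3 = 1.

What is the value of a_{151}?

1

a_4 = 1·1 + 5·2 + 1·3 + 6·0 = 0
a_5 = 1·0 + 5·1 + 1·2 + 6·3 = 4
a_6 = 1·4 + 5·0 + 1·1 + 6·2 = 3
a_7 = 1·3 + 5·4 + 1·0 + 6·1 = 1
a_8 = 1·1 + 5·3 + 1·4 + 6·0 = 6
a_9 = 1·6 + 5·1 + 1·3 + 6·4 = 3
a_10 = 1·3 + 5·6 + 1·1 + 6·3 = 3
a_11 = 1·3 + 5·3 + 1·6 + 6·1 = 2
a_12 = 1·2 + 5·3 + 1·3 + 6·6 = 0
a_13 = 1·0 + 5·2 + 1·3 + 6·3 = 3
a_14 = 1·3 + 5·0 + 1·2 + 6·3 = 2
a_15 = 1·2 + 5·3 + 1·0 + 6·2 = 1
(a_12, a_13, a_14, a_15) = (0, 3, 2, 1) = (a_0, a_1, a_2, a_3), so the sequence has period 12.
151 ≡ 7 (mod 12), hence a_151 = a_7 = 1.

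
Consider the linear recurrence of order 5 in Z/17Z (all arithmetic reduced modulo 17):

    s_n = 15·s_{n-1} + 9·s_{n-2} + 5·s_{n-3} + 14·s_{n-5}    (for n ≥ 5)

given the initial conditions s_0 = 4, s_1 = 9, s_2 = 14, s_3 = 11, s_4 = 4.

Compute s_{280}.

s_5 = 15·4 + 9·11 + 5·14 + 0·9 + 14·4 = 13
s_6 = 15·13 + 9·4 + 5·11 + 0·14 + 14·9 = 4
s_7 = 15·4 + 9·13 + 5·4 + 0·11 + 14·14 = 2
s_8 = 15·2 + 9·4 + 5·13 + 0·4 + 14·11 = 13
s_9 = 15·13 + 9·2 + 5·4 + 0·13 + 14·4 = 0
s_10 = 15·0 + 9·13 + 5·2 + 0·4 + 14·13 = 3
Continuing the recurrence:
  s_11 = 13;  s_12 = 12;  s_13 = 1;  s_14 = 1;  s_15 = 7;  s_16 = 12
  s_17 = 8;  s_18 = 5;  s_19 = 0;  s_20 = 13;  s_21 = 14;  s_22 = 14
  s_23 = 12;  s_24 = 2;  s_25 = 16;  s_26 = 4;  s_27 = 2;  s_28 = 8
  s_29 = 16;  s_30 = 2;  s_31 = 15;  s_32 = 11;  s_33 = 14;  s_34 = 13
  s_35 = 13;  s_36 = 14;  s_37 = 2;  s_38 = 9;  s_39 = 14;  s_40 = 7
  s_41 = 13;  s_42 = 16;  s_43 = 8;  s_44 = 15;  s_45 = 16;  s_46 = 2
  s_47 = 14;  s_48 = 12;  s_49 = 16;  s_50 = 13;  s_51 = 2;  s_52 = 15
  s_53 = 0;  s_54 = 12;  s_55 = 12;  s_56 = 10;  s_57 = 1;  s_58 = 12
  s_59 = 16;  s_60 = 11;  s_61 = 16;  s_62 = 8;  s_63 = 11;  s_64 = 14
  s_65 = 10;  s_66 = 11;  s_67 = 12;  s_68 = 7;  s_69 = 5;  s_70 = 15
  s_71 = 0;  s_72 = 5;  s_73 = 10;  s_74 = 10;  s_75 = 16;  s_76 = 6
  s_77 = 14;  s_78 = 8;  s_79 = 8;  s_80 = 10;  s_81 = 6;  s_82 = 8
  s_83 = 13;  s_84 = 1;  s_85 = 6;  s_86 = 10;  s_87 = 15;  s_88 = 0
  s_89 = 12;  s_90 = 16;  s_91 = 12;  s_92 = 16;  s_93 = 3;  s_94 = 9
  s_95 = 7;  s_96 = 12;  s_97 = 2;  s_98 = 11;  s_99 = 12;  s_100 = 13
  s_101 = 16;  s_102 = 3;  s_103 = 0;  s_104 = 3;  s_105 = 4;  s_106 = 5
  s_107 = 15;  s_108 = 1;  s_109 = 13;  s_110 = 12;  s_111 = 15;  s_112 = 13
  s_113 = 13;  s_114 = 8;  s_115 = 11;  s_116 = 2;  s_117 = 11;  s_118 = 12
  s_119 = 10;  s_120 = 8;  s_121 = 9;  s_122 = 3;  s_123 = 11;  s_124 = 3
  s_125 = 16;  s_126 = 6;  s_127 = 2;  s_128 = 12;  s_129 = 15;  s_130 = 6
  s_131 = 12;  s_132 = 14;  s_133 = 6;  s_134 = 10;  s_135 = 1;  s_136 = 14
  s_137 = 6;  s_138 = 16;  s_139 = 11;  s_140 = 13;  s_141 = 9;  s_142 = 0
  s_143 = 13;  s_144 = 3;  s_145 = 4;  s_146 = 6;  s_147 = 5;  s_148 = 8
  s_149 = 16;  s_150 = 2;  s_151 = 9;  s_152 = 14;  s_153 = 5;  s_154 = 11
  s_155 = 2;  s_156 = 8;  s_157 = 15;  s_158 = 3;  s_159 = 0;  s_160 = 11
  s_161 = 3;  s_162 = 14;  s_163 = 11;  s_164 = 0;  s_165 = 0;  s_166 = 12
  s_167 = 2;  s_168 = 3;  s_169 = 4;  s_170 = 12;  s_171 = 8;  s_172 = 4
  s_173 = 13;  s_174 = 4;  s_175 = 8;  s_176 = 10;  s_177 = 9;  s_178 = 5
  s_179 = 7;  s_180 = 1;  s_181 = 5;  s_182 = 7;  s_183 = 4;  s_184 = 8
  s_185 = 1;  s_186 = 7;  s_187 = 14;  s_188 = 11;  s_189 = 13;  s_190 = 4
  s_191 = 7;  s_192 = 11;  s_193 = 11;  s_194 = 5;  s_195 = 13;  s_196 = 2
  s_197 = 3;  s_198 = 10;  s_199 = 2;  s_200 = 11;  s_201 = 6;  s_202 = 3
  s_203 = 5;  s_204 = 7;  s_205 = 13;  s_206 = 10;  s_207 = 4;  s_208 = 13
  s_209 = 5;  s_210 = 3;  s_211 = 6;  s_212 = 11;  s_213 = 8;  s_214 = 13
  s_215 = 7;  s_216 = 6;  s_217 = 15;  s_218 = 1;  s_219 = 5;  s_220 = 2
  s_221 = 11;  s_222 = 10;  s_223 = 1;  s_224 = 9;  s_225 = 1;  s_226 = 0
  s_227 = 7;  s_228 = 5;  s_229 = 9;  s_230 = 8;  s_231 = 5;  s_232 = 1
  s_233 = 0;  s_234 = 7;  s_235 = 1;  s_236 = 12;  s_237 = 0;  s_238 = 11
  s_239 = 0;  s_240 = 11;  s_241 = 14;  s_242 = 3;  s_243 = 6;  s_244 = 0
  s_245 = 2;  s_246 = 1;  s_247 = 7;  s_248 = 4;  s_249 = 9;  s_250 = 13
  s_251 = 4;  s_252 = 14;  s_253 = 10;  s_254 = 14;  s_255 = 8;  s_256 = 12
  s_257 = 8;  s_258 = 0;  s_259 = 5;  s_260 = 6;  s_261 = 14;  s_262 = 10
  s_263 = 0;  s_264 = 9;  s_265 = 14;  s_266 = 11;  s_267 = 0;  s_268 = 16
  s_269 = 13;  s_270 = 8;  s_271 = 12;  s_272 = 11;  s_273 = 10;  s_274 = 15
  s_275 = 6;  s_276 = 1;  s_277 = 9;  s_278 = 8
s_279 = 15·8 + 9·9 + 5·1 + 0·6 + 14·15 = 8
s_280 = 15·8 + 9·8 + 5·9 + 0·1 + 14·6 = 15

15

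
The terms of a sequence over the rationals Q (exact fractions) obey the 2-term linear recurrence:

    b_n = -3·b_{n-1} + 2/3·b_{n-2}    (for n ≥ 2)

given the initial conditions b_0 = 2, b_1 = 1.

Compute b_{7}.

b_2 = -3·1 + 2/3·2 = -5/3
b_3 = -3·-5/3 + 2/3·1 = 17/3
b_4 = -3·17/3 + 2/3·-5/3 = -163/9
b_5 = -3·-163/9 + 2/3·17/3 = 523/9
b_6 = -3·523/9 + 2/3·-163/9 = -5033/27
b_7 = -3·-5033/27 + 2/3·523/9 = 16145/27

16145/27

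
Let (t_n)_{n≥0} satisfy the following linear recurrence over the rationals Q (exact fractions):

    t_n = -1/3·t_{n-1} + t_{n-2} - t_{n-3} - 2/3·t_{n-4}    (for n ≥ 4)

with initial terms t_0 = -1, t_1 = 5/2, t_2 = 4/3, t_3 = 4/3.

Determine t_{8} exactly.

-881/1458

t_4 = -1/3·4/3 + 1·4/3 + -1·5/2 + -2/3·-1 = -17/18
t_5 = -1/3·-17/18 + 1·4/3 + -1·4/3 + -2/3·5/2 = -73/54
t_6 = -1/3·-73/54 + 1·-17/18 + -1·4/3 + -2/3·4/3 = -220/81
t_7 = -1/3·-220/81 + 1·-73/54 + -1·-17/18 + -2/3·4/3 = -95/243
t_8 = -1/3·-95/243 + 1·-220/81 + -1·-73/54 + -2/3·-17/18 = -881/1458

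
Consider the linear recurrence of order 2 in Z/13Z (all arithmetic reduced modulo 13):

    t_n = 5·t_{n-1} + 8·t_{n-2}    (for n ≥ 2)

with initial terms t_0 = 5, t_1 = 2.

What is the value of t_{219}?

t_2 = 5·2 + 8·5 = 11
t_3 = 5·11 + 8·2 = 6
t_4 = 5·6 + 8·11 = 1
t_5 = 5·1 + 8·6 = 1
t_6 = 5·1 + 8·1 = 0
t_7 = 5·0 + 8·1 = 8
t_8 = 5·8 + 8·0 = 1
t_9 = 5·1 + 8·8 = 4
t_10 = 5·4 + 8·1 = 2
t_11 = 5·2 + 8·4 = 3
t_12 = 5·3 + 8·2 = 5
t_13 = 5·5 + 8·3 = 10
t_14 = 5·10 + 8·5 = 12
t_15 = 5·12 + 8·10 = 10
t_16 = 5·10 + 8·12 = 3
t_17 = 5·3 + 8·10 = 4
t_18 = 5·4 + 8·3 = 5
t_19 = 5·5 + 8·4 = 5
t_20 = 5·5 + 8·5 = 0
t_21 = 5·0 + 8·5 = 1
t_22 = 5·1 + 8·0 = 5
t_23 = 5·5 + 8·1 = 7
t_24 = 5·7 + 8·5 = 10
t_25 = 5·10 + 8·7 = 2
t_26 = 5·2 + 8·10 = 12
t_27 = 5·12 + 8·2 = 11
t_28 = 5·11 + 8·12 = 8
t_29 = 5·8 + 8·11 = 11
t_30 = 5·11 + 8·8 = 2
t_31 = 5·2 + 8·11 = 7
t_32 = 5·7 + 8·2 = 12
t_33 = 5·12 + 8·7 = 12
t_34 = 5·12 + 8·12 = 0
t_35 = 5·0 + 8·12 = 5
t_36 = 5·5 + 8·0 = 12
t_37 = 5·12 + 8·5 = 9
t_38 = 5·9 + 8·12 = 11
t_39 = 5·11 + 8·9 = 10
t_40 = 5·10 + 8·11 = 8
t_41 = 5·8 + 8·10 = 3
t_42 = 5·3 + 8·8 = 1
t_43 = 5·1 + 8·3 = 3
t_44 = 5·3 + 8·1 = 10
t_45 = 5·10 + 8·3 = 9
t_46 = 5·9 + 8·10 = 8
t_47 = 5·8 + 8·9 = 8
t_48 = 5·8 + 8·8 = 0
t_49 = 5·0 + 8·8 = 12
t_50 = 5·12 + 8·0 = 8
t_51 = 5·8 + 8·12 = 6
t_52 = 5·6 + 8·8 = 3
t_53 = 5·3 + 8·6 = 11
t_54 = 5·11 + 8·3 = 1
t_55 = 5·1 + 8·11 = 2
t_56 = 5·2 + 8·1 = 5
t_57 = 5·5 + 8·2 = 2
(t_56, t_57) = (5, 2) = (t_0, t_1), so the sequence has period 56.
219 ≡ 51 (mod 56), hence t_219 = t_51 = 6.

6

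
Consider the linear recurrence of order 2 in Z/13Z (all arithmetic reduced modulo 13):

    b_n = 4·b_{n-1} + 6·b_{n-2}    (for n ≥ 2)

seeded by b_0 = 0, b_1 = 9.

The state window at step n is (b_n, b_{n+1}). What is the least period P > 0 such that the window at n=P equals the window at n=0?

12

n=0: window = (0, 9)
n=1: window = (9, 10)
n=2: window = (10, 3)
n=3: window = (3, 7)
n=4: window = (7, 7)
n=5: window = (7, 5)
n=6: window = (5, 10)
n=7: window = (10, 5)
n=8: window = (5, 2)
n=9: window = (2, 12)
n=10: window = (12, 8)
n=11: window = (8, 0)
n=12: window = (0, 9)
window at n=12 equals window at n=0 → period = 12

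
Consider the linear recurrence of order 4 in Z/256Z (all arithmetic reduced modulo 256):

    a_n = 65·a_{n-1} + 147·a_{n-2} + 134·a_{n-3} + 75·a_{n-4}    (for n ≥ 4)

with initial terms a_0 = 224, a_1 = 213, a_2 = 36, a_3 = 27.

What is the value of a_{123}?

a_4 = 65·27 + 147·36 + 134·213 + 75·224 = 165
a_5 = 65·165 + 147·27 + 134·36 + 75·213 = 165
a_6 = 65·165 + 147·165 + 134·27 + 75·36 = 82
a_7 = 65·82 + 147·165 + 134·165 + 75·27 = 216
a_8 = 65·216 + 147·82 + 134·165 + 75·165 = 163
a_9 = 65·163 + 147·216 + 134·82 + 75·165 = 174
Continuing the recurrence:
  a_10 = 221;  a_11 = 161;  a_12 = 157;  a_13 = 248;  a_14 = 36;  a_15 = 229
  a_16 = 160;  a_17 = 159;  a_18 = 169;  a_19 = 13;  a_20 = 114;  a_21 = 116
  a_22 = 59;  a_23 = 18;  a_24 = 145;  a_25 = 5;  a_26 = 61;  a_27 = 136
  a_28 = 168;  a_29 = 37;  a_30 = 236;  a_31 = 243;  a_32 = 205;  a_33 = 245
  a_34 = 66;  a_35 = 240;  a_36 = 35;  a_37 = 6;  a_38 = 149;  a_39 = 233
  a_40 = 29;  a_41 = 232;  a_42 = 44;  a_43 = 213;  a_44 = 72;  a_45 = 151
  a_46 = 17;  a_47 = 29;  a_48 = 66;  a_49 = 140;  a_50 = 155;  a_51 = 202
  a_52 = 233;  a_53 = 77;  a_54 = 125;  a_55 = 24;  a_56 = 112;  a_57 = 53
  a_58 = 244;  a_59 = 11;  a_60 = 117;  a_61 = 69;  a_62 = 242;  a_63 = 136
  a_64 = 227;  a_65 = 158;  a_66 = 141;  a_67 = 49;  a_68 = 157;  a_69 = 24
  a_70 = 52;  a_71 = 133;  a_72 = 48;  a_73 = 207;  a_74 = 249;  a_75 = 45
  a_76 = 210;  a_77 = 36;  a_78 = 59;  a_79 = 194;  a_80 = 129;  a_81 = 149
  a_82 = 189;  a_83 = 232;  a_84 = 56;  a_85 = 5;  a_86 = 60;  a_87 = 99
  a_88 = 157;  a_89 = 149;  a_90 = 98;  a_91 = 160;  a_92 = 227;  a_93 = 118
  a_94 = 197;  a_95 = 121;  a_96 = 29;  a_97 = 136;  a_98 = 60;  a_99 = 245
  a_100 = 88;  a_101 = 71;  a_102 = 97;  a_103 = 61;  a_104 = 34;  a_105 = 60
  a_106 = 27;  a_107 = 250;  a_108 = 89;  a_109 = 221;  a_110 = 253;  a_111 = 248
  a_112 = 0;  a_113 = 149;  a_114 = 196;  a_115 = 251;  a_116 = 69;  a_117 = 229
  a_118 = 146;  a_119 = 56;  a_120 = 35;  a_121 = 142
a_122 = 65·142 + 147·35 + 134·56 + 75·146 = 61
a_123 = 65·61 + 147·142 + 134·35 + 75·56 = 193

193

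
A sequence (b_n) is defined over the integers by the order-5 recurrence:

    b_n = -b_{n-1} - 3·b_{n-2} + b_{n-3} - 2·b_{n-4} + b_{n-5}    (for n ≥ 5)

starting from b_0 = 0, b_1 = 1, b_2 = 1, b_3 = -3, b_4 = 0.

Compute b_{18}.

b_5 = -1·0 + -3·-3 + 1·1 + -2·1 + 1·0 = 8
b_6 = -1·8 + -3·0 + 1·-3 + -2·1 + 1·1 = -12
b_7 = -1·-12 + -3·8 + 1·0 + -2·-3 + 1·1 = -5
b_8 = -1·-5 + -3·-12 + 1·8 + -2·0 + 1·-3 = 46
b_9 = -1·46 + -3·-5 + 1·-12 + -2·8 + 1·0 = -59
b_10 = -1·-59 + -3·46 + 1·-5 + -2·-12 + 1·8 = -52
b_11 = -1·-52 + -3·-59 + 1·46 + -2·-5 + 1·-12 = 273
b_12 = -1·273 + -3·-52 + 1·-59 + -2·46 + 1·-5 = -273
b_13 = -1·-273 + -3·273 + 1·-52 + -2·-59 + 1·46 = -434
b_14 = -1·-434 + -3·-273 + 1·273 + -2·-52 + 1·-59 = 1571
b_15 = -1·1571 + -3·-434 + 1·-273 + -2·273 + 1·-52 = -1140
b_16 = -1·-1140 + -3·1571 + 1·-434 + -2·-273 + 1·273 = -3188
b_17 = -1·-3188 + -3·-1140 + 1·1571 + -2·-434 + 1·-273 = 8774
b_18 = -1·8774 + -3·-3188 + 1·-1140 + -2·1571 + 1·-434 = -3926

-3926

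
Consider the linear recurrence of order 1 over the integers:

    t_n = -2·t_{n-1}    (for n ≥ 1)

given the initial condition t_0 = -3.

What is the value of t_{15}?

98304

t_1 = -2·-3 = 6
t_2 = -2·6 = -12
t_3 = -2·-12 = 24
t_4 = -2·24 = -48
t_5 = -2·-48 = 96
t_6 = -2·96 = -192
t_7 = -2·-192 = 384
t_8 = -2·384 = -768
t_9 = -2·-768 = 1536
t_10 = -2·1536 = -3072
t_11 = -2·-3072 = 6144
t_12 = -2·6144 = -12288
t_13 = -2·-12288 = 24576
t_14 = -2·24576 = -49152
t_15 = -2·-49152 = 98304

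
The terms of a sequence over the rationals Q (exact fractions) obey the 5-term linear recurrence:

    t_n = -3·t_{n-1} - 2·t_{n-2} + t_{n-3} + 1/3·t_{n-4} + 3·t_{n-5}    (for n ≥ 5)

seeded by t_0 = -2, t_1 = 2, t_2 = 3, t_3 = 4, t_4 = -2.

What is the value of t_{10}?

1589/3

t_5 = -3·-2 + -2·4 + 1·3 + 1/3·2 + 3·-2 = -13/3
t_6 = -3·-13/3 + -2·-2 + 1·4 + 1/3·3 + 3·2 = 28
t_7 = -3·28 + -2·-13/3 + 1·-2 + 1/3·4 + 3·3 = -67
t_8 = -3·-67 + -2·28 + 1·-13/3 + 1/3·-2 + 3·4 = 152
t_9 = -3·152 + -2·-67 + 1·28 + 1/3·-13/3 + 3·-2 = -2713/9
t_10 = -3·-2713/9 + -2·152 + 1·-67 + 1/3·28 + 3·-13/3 = 1589/3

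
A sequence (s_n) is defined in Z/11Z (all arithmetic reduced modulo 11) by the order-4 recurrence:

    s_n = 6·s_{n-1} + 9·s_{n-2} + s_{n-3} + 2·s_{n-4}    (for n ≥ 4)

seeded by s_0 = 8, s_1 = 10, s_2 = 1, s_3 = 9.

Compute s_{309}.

s_4 = 6·9 + 9·1 + 1·10 + 2·8 = 1
s_5 = 6·1 + 9·9 + 1·1 + 2·10 = 9
s_6 = 6·9 + 9·1 + 1·9 + 2·1 = 8
s_7 = 6·8 + 9·9 + 1·1 + 2·9 = 5
s_8 = 6·5 + 9·8 + 1·9 + 2·1 = 3
s_9 = 6·3 + 9·5 + 1·8 + 2·9 = 1
s_10 = 6·1 + 9·3 + 1·5 + 2·8 = 10
s_11 = 6·10 + 9·1 + 1·3 + 2·5 = 5
s_12 = 6·5 + 9·10 + 1·1 + 2·3 = 6
s_13 = 6·6 + 9·5 + 1·10 + 2·1 = 5
s_14 = 6·5 + 9·6 + 1·5 + 2·10 = 10
s_15 = 6·10 + 9·5 + 1·6 + 2·5 = 0
s_16 = 6·0 + 9·10 + 1·5 + 2·6 = 8
s_17 = 6·8 + 9·0 + 1·10 + 2·5 = 2
s_18 = 6·2 + 9·8 + 1·0 + 2·10 = 5
s_19 = 6·5 + 9·2 + 1·8 + 2·0 = 1
s_20 = 6·1 + 9·5 + 1·2 + 2·8 = 3
s_21 = 6·3 + 9·1 + 1·5 + 2·2 = 3
s_22 = 6·3 + 9·3 + 1·1 + 2·5 = 1
s_23 = 6·1 + 9·3 + 1·3 + 2·1 = 5
s_24 = 6·5 + 9·1 + 1·3 + 2·3 = 4
s_25 = 6·4 + 9·5 + 1·1 + 2·3 = 10
s_26 = 6·10 + 9·4 + 1·5 + 2·1 = 4
s_27 = 6·4 + 9·10 + 1·4 + 2·5 = 7
s_28 = 6·7 + 9·4 + 1·10 + 2·4 = 8
s_29 = 6·8 + 9·7 + 1·4 + 2·10 = 3
s_30 = 6·3 + 9·8 + 1·7 + 2·4 = 6
s_31 = 6·6 + 9·3 + 1·8 + 2·7 = 8
s_32 = 6·8 + 9·6 + 1·3 + 2·8 = 0
s_33 = 6·0 + 9·8 + 1·6 + 2·3 = 7
s_34 = 6·7 + 9·0 + 1·8 + 2·6 = 7
s_35 = 6·7 + 9·7 + 1·0 + 2·8 = 0
s_36 = 6·0 + 9·7 + 1·7 + 2·0 = 4
s_37 = 6·4 + 9·0 + 1·7 + 2·7 = 1
s_38 = 6·1 + 9·4 + 1·0 + 2·7 = 1
s_39 = 6·1 + 9·1 + 1·4 + 2·0 = 8
s_40 = 6·8 + 9·1 + 1·1 + 2·4 = 0
s_41 = 6·0 + 9·8 + 1·1 + 2·1 = 9
s_42 = 6·9 + 9·0 + 1·8 + 2·1 = 9
s_43 = 6·9 + 9·9 + 1·0 + 2·8 = 8
s_44 = 6·8 + 9·9 + 1·9 + 2·0 = 6
s_45 = 6·6 + 9·8 + 1·9 + 2·9 = 3
s_46 = 6·3 + 9·6 + 1·8 + 2·9 = 10
s_47 = 6·10 + 9·3 + 1·6 + 2·8 = 10
s_48 = 6·10 + 9·10 + 1·3 + 2·6 = 0
s_49 = 6·0 + 9·10 + 1·10 + 2·3 = 7
s_50 = 6·7 + 9·0 + 1·10 + 2·10 = 6
s_51 = 6·6 + 9·7 + 1·0 + 2·10 = 9
s_52 = 6·9 + 9·6 + 1·7 + 2·0 = 5
s_53 = 6·5 + 9·9 + 1·6 + 2·7 = 10
s_54 = 6·10 + 9·5 + 1·9 + 2·6 = 5
s_55 = 6·5 + 9·10 + 1·5 + 2·9 = 0
s_56 = 6·0 + 9·5 + 1·10 + 2·5 = 10
s_57 = 6·10 + 9·0 + 1·5 + 2·10 = 8
s_58 = 6·8 + 9·10 + 1·0 + 2·5 = 5
s_59 = 6·5 + 9·8 + 1·10 + 2·0 = 2
s_60 = 6·2 + 9·5 + 1·8 + 2·10 = 8
s_61 = 6·8 + 9·2 + 1·5 + 2·8 = 10
s_62 = 6·10 + 9·8 + 1·2 + 2·5 = 1
s_63 = 6·1 + 9·10 + 1·8 + 2·2 = 9
(s_60, s_61, s_62, s_63) = (8, 10, 1, 9) = (s_0, s_1, s_2, s_3), so the sequence has period 60.
309 ≡ 9 (mod 60), hence s_309 = s_9 = 1.

1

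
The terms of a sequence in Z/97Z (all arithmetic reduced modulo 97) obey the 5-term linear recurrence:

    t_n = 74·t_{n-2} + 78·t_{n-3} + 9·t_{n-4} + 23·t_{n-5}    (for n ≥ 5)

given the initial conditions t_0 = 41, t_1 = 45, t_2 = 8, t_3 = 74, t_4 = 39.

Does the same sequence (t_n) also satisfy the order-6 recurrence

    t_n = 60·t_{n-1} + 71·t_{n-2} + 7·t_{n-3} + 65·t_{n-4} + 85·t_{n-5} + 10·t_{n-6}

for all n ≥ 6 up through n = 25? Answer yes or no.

Terms t_0..t_25: 41, 45, 8, 74, 39, 76, 65, 10, 84, 19, 17, 37, 40, 56, 34, 34, 44, 93, 33, 53, 10, 3, 35, 7, 59, 13
n=6: candidate gives 89, actual t_6 = 65 ✗

no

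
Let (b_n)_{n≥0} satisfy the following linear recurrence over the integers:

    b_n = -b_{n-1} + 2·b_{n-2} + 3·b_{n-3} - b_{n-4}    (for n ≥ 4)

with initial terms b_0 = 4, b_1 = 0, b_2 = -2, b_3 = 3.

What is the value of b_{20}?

-6160

b_4 = -1·3 + 2·-2 + 3·0 + -1·4 = -11
b_5 = -1·-11 + 2·3 + 3·-2 + -1·0 = 11
b_6 = -1·11 + 2·-11 + 3·3 + -1·-2 = -22
b_7 = -1·-22 + 2·11 + 3·-11 + -1·3 = 8
b_8 = -1·8 + 2·-22 + 3·11 + -1·-11 = -8
b_9 = -1·-8 + 2·8 + 3·-22 + -1·11 = -53
b_10 = -1·-53 + 2·-8 + 3·8 + -1·-22 = 83
b_11 = -1·83 + 2·-53 + 3·-8 + -1·8 = -221
b_12 = -1·-221 + 2·83 + 3·-53 + -1·-8 = 236
b_13 = -1·236 + 2·-221 + 3·83 + -1·-53 = -376
b_14 = -1·-376 + 2·236 + 3·-221 + -1·83 = 102
b_15 = -1·102 + 2·-376 + 3·236 + -1·-221 = 75
b_16 = -1·75 + 2·102 + 3·-376 + -1·236 = -1235
b_17 = -1·-1235 + 2·75 + 3·102 + -1·-376 = 2067
b_18 = -1·2067 + 2·-1235 + 3·75 + -1·102 = -4414
b_19 = -1·-4414 + 2·2067 + 3·-1235 + -1·75 = 4768
b_20 = -1·4768 + 2·-4414 + 3·2067 + -1·-1235 = -6160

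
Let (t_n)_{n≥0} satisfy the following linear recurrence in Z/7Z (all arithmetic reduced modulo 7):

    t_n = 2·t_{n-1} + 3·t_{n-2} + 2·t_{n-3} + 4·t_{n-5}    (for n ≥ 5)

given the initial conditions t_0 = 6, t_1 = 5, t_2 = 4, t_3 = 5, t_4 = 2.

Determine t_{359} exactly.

3

t_5 = 2·2 + 3·5 + 2·4 + 0·5 + 4·6 = 2
t_6 = 2·2 + 3·2 + 2·5 + 0·4 + 4·5 = 5
t_7 = 2·5 + 3·2 + 2·2 + 0·5 + 4·4 = 1
t_8 = 2·1 + 3·5 + 2·2 + 0·2 + 4·5 = 6
t_9 = 2·6 + 3·1 + 2·5 + 0·2 + 4·2 = 5
t_10 = 2·5 + 3·6 + 2·1 + 0·5 + 4·2 = 3
Continuing the recurrence:
  t_11 = 4;  t_12 = 3;  t_13 = 6;  t_14 = 0;  t_15 = 1;  t_16 = 2
  t_17 = 5;  t_18 = 0;  t_19 = 5;  t_20 = 3;  t_21 = 1;  t_22 = 6
  t_23 = 0;  t_24 = 5;  t_25 = 6;  t_26 = 3;  t_27 = 2;  t_28 = 4
  t_29 = 5;  t_30 = 1;  t_31 = 2;  t_32 = 4;  t_33 = 4;  t_34 = 2
  t_35 = 0;  t_36 = 1;  t_37 = 1;  t_38 = 0;  t_39 = 6;  t_40 = 0
  t_41 = 1;  t_42 = 4;  t_43 = 4;  t_44 = 4;  t_45 = 0;  t_46 = 3
  t_47 = 2;  t_48 = 1;  t_49 = 2;  t_50 = 4;  t_51 = 0;  t_52 = 3
  t_53 = 4;  t_54 = 4;  t_55 = 0;  t_56 = 6;  t_57 = 4;  t_58 = 0
  t_59 = 5;  t_60 = 4;  t_61 = 5;  t_62 = 6;  t_63 = 0;  t_64 = 6
  t_65 = 5;  t_66 = 6;  t_67 = 0;  t_68 = 0;  t_69 = 1;  t_70 = 1
  t_71 = 1;  t_72 = 0;  t_73 = 5;  t_74 = 2;  t_75 = 2;  t_76 = 3
  t_77 = 2;  t_78 = 2;  t_79 = 3;  t_80 = 3;  t_81 = 3;  t_82 = 1
  t_83 = 4;  t_84 = 1;  t_85 = 0;  t_86 = 2;  t_87 = 3;  t_88 = 0
  t_89 = 3;  t_90 = 5;  t_91 = 6;  t_92 = 3;  t_93 = 6;  t_94 = 3
  t_95 = 1;  t_96 = 5;  t_97 = 3;  t_98 = 5;  t_99 = 6;  t_100 = 2
  t_101 = 3;  t_102 = 1;  t_103 = 0;  t_104 = 5;  t_105 = 6;  t_106 = 4
  t_107 = 5;  t_108 = 6;  t_109 = 6;  t_110 = 1;  t_111 = 6;  t_112 = 5
  t_113 = 5;  t_114 = 5;  t_115 = 4;  t_116 = 1;  t_117 = 2;  t_118 = 0
  t_119 = 0;  t_120 = 6;  t_121 = 2;  t_122 = 2;  t_123 = 1;  t_124 = 5
  t_125 = 6;  t_126 = 2;  t_127 = 5;  t_128 = 4;  t_129 = 5;  t_130 = 0
  t_131 = 3;  t_132 = 1;  t_133 = 6;  t_134 = 6;  t_135 = 4;  t_136 = 1
  t_137 = 2;  t_138 = 4;  t_139 = 5;  t_140 = 0;  t_141 = 6;  t_142 = 2
  t_143 = 3;  t_144 = 2;  t_145 = 3;  t_146 = 0;  t_147 = 0;  t_148 = 4
  t_149 = 2;  t_150 = 0;  t_151 = 0;  t_152 = 4;  t_153 = 3;  t_154 = 5
  t_155 = 6;  t_156 = 5;  t_157 = 5;  t_158 = 0;  t_159 = 3;  t_160 = 5
  t_161 = 4;  t_162 = 0;  t_163 = 1;  t_164 = 1;  t_165 = 4;  t_166 = 1
  t_167 = 2;  t_168 = 5;  t_169 = 1;  t_170 = 2;  t_171 = 0;  t_172 = 2
  t_173 = 0;  t_174 = 3;  t_175 = 4;  t_176 = 3;  t_177 = 4;  t_178 = 4
  t_179 = 3;  t_180 = 0;  t_181 = 1;  t_182 = 3;  t_183 = 4;  t_184 = 3
  t_185 = 3;  t_186 = 6;  t_187 = 4;  t_188 = 6;  t_189 = 6;  t_190 = 1
  t_191 = 0;  t_192 = 3;  t_193 = 4;  t_194 = 6;  t_195 = 6;  t_196 = 3
  t_197 = 6;  t_198 = 0;  t_199 = 6;  t_200 = 6;  t_201 = 0;  t_202 = 5
  t_203 = 1;  t_204 = 6;  t_205 = 0;  t_206 = 6;  t_207 = 2;  t_208 = 5
  t_209 = 3;  t_210 = 4;  t_211 = 2;  t_212 = 2;  t_213 = 3;  t_214 = 0
  t_215 = 1;  t_216 = 2;  t_217 = 1;  t_218 = 1;  t_219 = 2;  t_220 = 6
  t_221 = 0;  t_222 = 5;  t_223 = 5;  t_224 = 5;  t_225 = 3;  t_226 = 3
  t_227 = 3;  t_228 = 6;  t_229 = 5;  t_230 = 4;  t_231 = 5;  t_232 = 2
  t_233 = 2;  t_234 = 5;  t_235 = 1;  t_236 = 6;  t_237 = 5;  t_238 = 3
  t_239 = 4;  t_240 = 3;  t_241 = 6;  t_242 = 0;  t_243 = 1;  t_244 = 2
  t_245 = 5;  t_246 = 0;  t_247 = 5;  t_248 = 3;  t_249 = 1;  t_250 = 6
  t_251 = 0;  t_252 = 5;  t_253 = 6;  t_254 = 3;  t_255 = 2;  t_256 = 4
  t_257 = 5;  t_258 = 1;  t_259 = 2;  t_260 = 4;  t_261 = 4;  t_262 = 2
  t_263 = 0;  t_264 = 1;  t_265 = 1;  t_266 = 0;  t_267 = 6;  t_268 = 0
  t_269 = 1;  t_270 = 4;  t_271 = 4;  t_272 = 4;  t_273 = 0;  t_274 = 3
  t_275 = 2;  t_276 = 1;  t_277 = 2;  t_278 = 4;  t_279 = 0;  t_280 = 3
  t_281 = 4;  t_282 = 4;  t_283 = 0;  t_284 = 6;  t_285 = 4;  t_286 = 0
  t_287 = 5;  t_288 = 4;  t_289 = 5;  t_290 = 6;  t_291 = 0;  t_292 = 6
  t_293 = 5;  t_294 = 6;  t_295 = 0;  t_296 = 0;  t_297 = 1;  t_298 = 1
  t_299 = 1;  t_300 = 0;  t_301 = 5;  t_302 = 2;  t_303 = 2;  t_304 = 3
  t_305 = 2;  t_306 = 2;  t_307 = 3;  t_308 = 3;  t_309 = 3;  t_310 = 1
  t_311 = 4;  t_312 = 1;  t_313 = 0;  t_314 = 2;  t_315 = 3;  t_316 = 0
  t_317 = 3;  t_318 = 5;  t_319 = 6;  t_320 = 3;  t_321 = 6;  t_322 = 3
  t_323 = 1;  t_324 = 5;  t_325 = 3;  t_326 = 5;  t_327 = 6;  t_328 = 2
  t_329 = 3;  t_330 = 1;  t_331 = 0;  t_332 = 5;  t_333 = 6;  t_334 = 4
  t_335 = 5;  t_336 = 6;  t_337 = 6;  t_338 = 1;  t_339 = 6;  t_340 = 5
  t_341 = 5;  t_342 = 5;  t_343 = 4;  t_344 = 1;  t_345 = 2;  t_346 = 0
  t_347 = 0;  t_348 = 6;  t_349 = 2;  t_350 = 2;  t_351 = 1;  t_352 = 5
  t_353 = 6;  t_354 = 2;  t_355 = 5;  t_356 = 4;  t_357 = 5
t_358 = 2·5 + 3·4 + 2·5 + 0·2 + 4·6 = 0
t_359 = 2·0 + 3·5 + 2·4 + 0·5 + 4·2 = 3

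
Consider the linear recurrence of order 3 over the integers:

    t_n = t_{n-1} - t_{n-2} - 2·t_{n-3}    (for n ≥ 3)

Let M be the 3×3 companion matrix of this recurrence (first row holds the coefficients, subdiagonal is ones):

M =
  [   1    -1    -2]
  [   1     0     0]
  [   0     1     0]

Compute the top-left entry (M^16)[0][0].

(M^16)[0][0] is the top entry after applying M 16 times to the unit state (1, 0, 0). Equivalently it is h_{18} for the auxiliary sequence (h_n) obeying the same recurrence with h_2 = 1 and h_i = 0 for 0 ≤ i < 2:
h_3 = 1·1 + -1·0 + -2·0 = 1
h_4 = 1·1 + -1·1 + -2·0 = 0
h_5 = 1·0 + -1·1 + -2·1 = -3
h_6 = 1·-3 + -1·0 + -2·1 = -5
h_7 = 1·-5 + -1·-3 + -2·0 = -2
h_8 = 1·-2 + -1·-5 + -2·-3 = 9
h_9 = 1·9 + -1·-2 + -2·-5 = 21
h_10 = 1·21 + -1·9 + -2·-2 = 16
h_11 = 1·16 + -1·21 + -2·9 = -23
h_12 = 1·-23 + -1·16 + -2·21 = -81
h_13 = 1·-81 + -1·-23 + -2·16 = -90
h_14 = 1·-90 + -1·-81 + -2·-23 = 37
h_15 = 1·37 + -1·-90 + -2·-81 = 289
h_16 = 1·289 + -1·37 + -2·-90 = 432
h_17 = 1·432 + -1·289 + -2·37 = 69
h_18 = 1·69 + -1·432 + -2·289 = -941

-941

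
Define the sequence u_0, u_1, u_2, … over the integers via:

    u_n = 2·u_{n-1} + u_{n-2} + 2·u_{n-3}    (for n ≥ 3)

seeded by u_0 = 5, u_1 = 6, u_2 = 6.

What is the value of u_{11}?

67284

u_3 = 2·6 + 1·6 + 2·5 = 28
u_4 = 2·28 + 1·6 + 2·6 = 74
u_5 = 2·74 + 1·28 + 2·6 = 188
u_6 = 2·188 + 1·74 + 2·28 = 506
u_7 = 2·506 + 1·188 + 2·74 = 1348
u_8 = 2·1348 + 1·506 + 2·188 = 3578
u_9 = 2·3578 + 1·1348 + 2·506 = 9516
u_10 = 2·9516 + 1·3578 + 2·1348 = 25306
u_11 = 2·25306 + 1·9516 + 2·3578 = 67284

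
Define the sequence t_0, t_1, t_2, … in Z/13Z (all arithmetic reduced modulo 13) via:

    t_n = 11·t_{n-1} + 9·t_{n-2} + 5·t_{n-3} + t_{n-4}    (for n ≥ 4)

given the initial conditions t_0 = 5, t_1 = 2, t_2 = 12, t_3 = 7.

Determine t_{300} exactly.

7

t_4 = 11·7 + 9·12 + 5·2 + 1·5 = 5
t_5 = 11·5 + 9·7 + 5·12 + 1·2 = 11
t_6 = 11·11 + 9·5 + 5·7 + 1·12 = 5
t_7 = 11·5 + 9·11 + 5·5 + 1·7 = 4
t_8 = 11·4 + 9·5 + 5·11 + 1·5 = 6
t_9 = 11·6 + 9·4 + 5·5 + 1·11 = 8
Continuing the recurrence:
  t_10 = 11;  t_11 = 6;  t_12 = 3;  t_13 = 7;  t_14 = 2;  t_15 = 2
  t_16 = 0;  t_17 = 9;  t_18 = 7;  t_19 = 4;  t_20 = 9;  t_21 = 10
  t_22 = 10;  t_23 = 2;  t_24 = 2;  t_25 = 9;  t_26 = 7;  t_27 = 1
  t_28 = 4;  t_29 = 6;  t_30 = 10;  t_31 = 3;  t_32 = 1;  t_33 = 3
  t_34 = 2;  t_35 = 5;  t_36 = 11;  t_37 = 10;  t_38 = 2;  t_39 = 3
  t_40 = 8;  t_41 = 5;  t_42 = 1;  t_43 = 8;  t_44 = 0;  t_45 = 4
  t_46 = 7;  t_47 = 4;  t_48 = 10;  t_49 = 3;  t_50 = 7;  t_51 = 2
  t_52 = 6;  t_53 = 5;  t_54 = 9;  t_55 = 7;  t_56 = 7;  t_57 = 8
  t_58 = 0;  t_59 = 10;  t_60 = 1;  t_61 = 5;  t_62 = 10;  t_63 = 1
  t_64 = 10;  t_65 = 5;  t_66 = 4;  t_67 = 10;  t_68 = 12;  t_69 = 0
  t_70 = 6;  t_71 = 6;  t_72 = 2;  t_73 = 2;  t_74 = 11;  t_75 = 12
  t_76 = 9;  t_77 = 4;  t_78 = 1;  t_79 = 0;  t_80 = 12;  t_81 = 11
  t_82 = 9;  t_83 = 11;  t_84 = 9;  t_85 = 7;  t_86 = 1;  t_87 = 0
  t_88 = 1;  t_89 = 10;  t_90 = 3;  t_91 = 11;  t_92 = 4;  t_93 = 12
  t_94 = 5;  t_95 = 12;  t_96 = 7;  t_97 = 1;  t_98 = 9;  t_99 = 12
  t_100 = 4;  t_101 = 3;  t_102 = 8;  t_103 = 4;  t_104 = 5;  t_105 = 4
  t_106 = 0;  t_107 = 0;  t_108 = 12;  t_109 = 6;  t_110 = 5;  t_111 = 0
  t_112 = 9;  t_113 = 0;  t_114 = 8;  t_115 = 3;  t_116 = 10;  t_117 = 8
  t_118 = 6;  t_119 = 9;  t_120 = 8;  t_121 = 12;  t_122 = 8;  t_123 = 11
  t_124 = 1;  t_125 = 6;  t_126 = 8;  t_127 = 2;  t_128 = 8;  t_129 = 9
  t_130 = 7;  t_131 = 5;  t_132 = 2;  t_133 = 7;  t_134 = 10;  t_135 = 6
  t_136 = 11;  t_137 = 11;  t_138 = 0;  t_139 = 4;  t_140 = 6;  t_141 = 9
  t_142 = 4;  t_143 = 3;  t_144 = 3;  t_145 = 11;  t_146 = 11;  t_147 = 4
  t_148 = 6;  t_149 = 12;  t_150 = 9;  t_151 = 7;  t_152 = 3;  t_153 = 10
  t_154 = 12;  t_155 = 10;  t_156 = 11;  t_157 = 8;  t_158 = 2;  t_159 = 3
  t_160 = 11;  t_161 = 10;  t_162 = 5;  t_163 = 8;  t_164 = 12;  t_165 = 5
  t_166 = 0;  t_167 = 9;  t_168 = 6;  t_169 = 9;  t_170 = 3;  t_171 = 10
  t_172 = 6;  t_173 = 11;  t_174 = 7;  t_175 = 8;  t_176 = 4;  t_177 = 6
  t_178 = 6;  t_179 = 5;  t_180 = 0;  t_181 = 3;  t_182 = 12;  t_183 = 8
  t_184 = 3;  t_185 = 12;  t_186 = 3;  t_187 = 8;  t_188 = 9;  t_189 = 3
  t_190 = 1;  t_191 = 0;  t_192 = 7;  t_193 = 7;  t_194 = 11;  t_195 = 11
  t_196 = 2;  t_197 = 1;  t_198 = 4;  t_199 = 9;  t_200 = 12;  t_201 = 0
  t_202 = 1;  t_203 = 2;  t_204 = 4;  t_205 = 2;  t_206 = 4;  t_207 = 6
  t_208 = 12;  t_209 = 0;  t_210 = 12;  t_211 = 3;  t_212 = 10;  t_213 = 2
  t_214 = 9;  t_215 = 1;  t_216 = 8;  t_217 = 1;  t_218 = 6;  t_219 = 12
  t_220 = 4;  t_221 = 1;  t_222 = 9;  t_223 = 10;  t_224 = 5;  t_225 = 9
  t_226 = 8;  t_227 = 9;  t_228 = 0;  t_229 = 0;  t_230 = 1;  t_231 = 7
  t_232 = 8;  t_233 = 0;  t_234 = 4;  t_235 = 0;  t_236 = 5;  t_237 = 10
  t_238 = 3;  t_239 = 5;  t_240 = 7;  t_241 = 4;  t_242 = 5;  t_243 = 1
  t_244 = 5;  t_245 = 2;  t_246 = 12;  t_247 = 7;  t_248 = 5;  t_249 = 11
  t_250 = 5;  t_251 = 4;  t_252 = 6;  t_253 = 8;  t_254 = 11;  t_255 = 6
  t_256 = 3;  t_257 = 7;  t_258 = 2;  t_259 = 2;  t_260 = 0;  t_261 = 9
  t_262 = 7;  t_263 = 4;  t_264 = 9;  t_265 = 10;  t_266 = 10;  t_267 = 2
  t_268 = 2;  t_269 = 9;  t_270 = 7;  t_271 = 1;  t_272 = 4;  t_273 = 6
  t_274 = 10;  t_275 = 3;  t_276 = 1;  t_277 = 3;  t_278 = 2;  t_279 = 5
  t_280 = 11;  t_281 = 10;  t_282 = 2;  t_283 = 3;  t_284 = 8;  t_285 = 5
  t_286 = 1;  t_287 = 8;  t_288 = 0;  t_289 = 4;  t_290 = 7;  t_291 = 4
  t_292 = 10;  t_293 = 3;  t_294 = 7;  t_295 = 2;  t_296 = 6;  t_297 = 5
  t_298 = 9
t_299 = 11·9 + 9·5 + 5·6 + 1·2 = 7
t_300 = 11·7 + 9·9 + 5·5 + 1·6 = 7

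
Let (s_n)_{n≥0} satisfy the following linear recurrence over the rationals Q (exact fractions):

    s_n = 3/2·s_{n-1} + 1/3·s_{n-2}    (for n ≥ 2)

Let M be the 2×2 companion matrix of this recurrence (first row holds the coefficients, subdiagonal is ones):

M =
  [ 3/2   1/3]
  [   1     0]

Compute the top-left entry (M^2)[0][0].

31/12

(M^2)[0][0] is the top entry after applying M 2 times to the unit state (1, 0). Equivalently it is h_{3} for the auxiliary sequence (h_n) obeying the same recurrence with h_1 = 1 and h_i = 0 for 0 ≤ i < 1:
h_2 = 3/2·1 + 1/3·0 = 3/2
h_3 = 3/2·3/2 + 1/3·1 = 31/12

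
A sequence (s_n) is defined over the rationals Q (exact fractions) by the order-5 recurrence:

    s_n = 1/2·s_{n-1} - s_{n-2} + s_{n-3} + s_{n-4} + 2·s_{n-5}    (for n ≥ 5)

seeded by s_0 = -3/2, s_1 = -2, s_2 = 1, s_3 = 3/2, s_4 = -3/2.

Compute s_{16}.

s_5 = 1/2·-3/2 + -1·3/2 + 1·1 + 1·-2 + 2·-3/2 = -25/4
s_6 = 1/2·-25/4 + -1·-3/2 + 1·3/2 + 1·1 + 2·-2 = -25/8
s_7 = 1/2·-25/8 + -1·-25/4 + 1·-3/2 + 1·3/2 + 2·1 = 107/16
s_8 = 1/2·107/16 + -1·-25/8 + 1·-25/4 + 1·-3/2 + 2·3/2 = 55/32
s_9 = 1/2·55/32 + -1·107/16 + 1·-25/8 + 1·-25/4 + 2·-3/2 = -1165/64
s_10 = 1/2·-1165/64 + -1·55/32 + 1·107/16 + 1·-25/8 + 2·-25/4 = -2529/128
s_11 = 1/2·-2529/128 + -1·-1165/64 + 1·55/32 + 1·107/16 + 2·-25/8 = 2683/256
s_12 = 1/2·2683/256 + -1·-2529/128 + 1·-1165/64 + 1·55/32 + 2·107/16 = 11207/512
s_13 = 1/2·11207/512 + -1·2683/256 + 1·-2529/128 + 1·-1165/64 + 2·55/32 = -34877/1024
s_14 = 1/2·-34877/1024 + -1·11207/512 + 1·2683/256 + 1·-2529/128 + 2·-1165/64 = -173265/2048
s_15 = 1/2·-173265/2048 + -1·-34877/1024 + 1·11207/512 + 1·2683/256 + 2·-2529/128 = -63029/4096
s_16 = 1/2·-63029/4096 + -1·-173265/2048 + 1·-34877/1024 + 1·11207/512 + 2·2683/256 = 702039/8192

702039/8192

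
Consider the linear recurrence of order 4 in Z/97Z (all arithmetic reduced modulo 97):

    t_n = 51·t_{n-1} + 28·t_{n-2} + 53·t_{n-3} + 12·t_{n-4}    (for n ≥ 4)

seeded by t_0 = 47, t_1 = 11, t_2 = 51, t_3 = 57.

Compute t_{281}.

t_4 = 51·57 + 28·51 + 53·11 + 12·47 = 50
t_5 = 51·50 + 28·57 + 53·51 + 12·11 = 94
t_6 = 51·94 + 28·50 + 53·57 + 12·51 = 30
t_7 = 51·30 + 28·94 + 53·50 + 12·57 = 27
t_8 = 51·27 + 28·30 + 53·94 + 12·50 = 39
t_9 = 51·39 + 28·27 + 53·30 + 12·94 = 31
Continuing the recurrence:
  t_10 = 2;  t_11 = 63;  t_12 = 45;  t_13 = 75;  t_14 = 9;  t_15 = 74
  t_16 = 5;  t_17 = 18;  t_18 = 44;  t_19 = 21;  t_20 = 19;  t_21 = 31
  t_22 = 68;  t_23 = 66;  t_24 = 60;  t_25 = 57;  t_26 = 74;  t_27 = 30
  t_28 = 68;  t_29 = 87;  t_30 = 89;  t_31 = 75;  t_32 = 7;  t_33 = 70
  t_34 = 79;  t_35 = 82;  t_36 = 3;  t_37 = 7;  t_38 = 12;  t_39 = 11
  t_40 = 43;  t_41 = 20;  t_42 = 41;  t_43 = 18;  t_44 = 53;  t_45 = 91
  t_46 = 5;  t_47 = 8;  t_48 = 90;  t_49 = 60;  t_50 = 50;  t_51 = 75
  t_52 = 76;  t_53 = 34;  t_54 = 95;  t_55 = 55;  t_56 = 31;  t_57 = 28
  t_58 = 46;  t_59 = 1;  t_60 = 91;  t_61 = 71;  t_62 = 81;  t_63 = 90
  t_64 = 73;  t_65 = 39;  t_66 = 75;  t_67 = 69;  t_68 = 26;  t_69 = 38
  t_70 = 45;  t_71 = 36;  t_72 = 87;  t_73 = 41;  t_74 = 88;  t_75 = 9
  t_76 = 29;  t_77 = 0;  t_78 = 17;  t_79 = 87;  t_80 = 23;  t_81 = 48
  t_82 = 50;  t_83 = 46;  t_84 = 67;  t_85 = 74;  t_86 = 55;  t_87 = 56
  t_88 = 4;  t_89 = 46;  t_90 = 72;  t_91 = 24;  t_92 = 3;  t_93 = 52
  t_94 = 22;  t_95 = 18;  t_96 = 58;  t_97 = 14;  t_98 = 64;  t_99 = 59
  t_100 = 31;  t_101 = 3;  t_102 = 66;  t_103 = 78;  t_104 = 52;  t_105 = 28
  t_106 = 50;  t_107 = 42;  t_108 = 24;  t_109 = 51;  t_110 = 85;  t_111 = 70
  t_112 = 17;  t_113 = 87;  t_114 = 40;  t_115 = 9;  t_116 = 89;  t_117 = 1
  t_118 = 8;  t_119 = 23;  t_120 = 93;  t_121 = 3;  t_122 = 95;  t_123 = 46
  t_124 = 73;  t_125 = 91;  t_126 = 78;  t_127 = 83;  t_128 = 88;  t_129 = 10
  t_130 = 64;  t_131 = 86;  t_132 = 4;  t_133 = 13;  t_134 = 87;  t_135 = 31
  t_136 = 1;  t_137 = 60;  t_138 = 52;  t_139 = 4;  t_140 = 2;  t_141 = 4
  t_142 = 29;  t_143 = 96;  t_144 = 27;  t_145 = 24;  t_146 = 44;  t_147 = 67
  t_148 = 37;  t_149 = 78;  t_150 = 72;  t_151 = 85;  t_152 = 65;  t_153 = 68
  t_154 = 84;  t_155 = 80;  t_156 = 49;  t_157 = 16;  t_158 = 64;  t_159 = 91
  t_160 = 12;  t_161 = 51;  t_162 = 89;  t_163 = 32;  t_164 = 84;  t_165 = 33
  t_166 = 9;  t_167 = 11;  t_168 = 78;  t_169 = 18;  t_170 = 10;  t_171 = 42
  t_172 = 44;  t_173 = 92;  t_174 = 25;  t_175 = 91;  t_176 = 75;  t_177 = 72
  t_178 = 31;  t_179 = 31;  t_180 = 84;  t_181 = 93;  t_182 = 89;  t_183 = 36
  t_184 = 80;  t_185 = 57;  t_186 = 72;  t_187 = 46;  t_188 = 1;  t_189 = 19
  t_190 = 31;  t_191 = 2;  t_192 = 49;  t_193 = 61;  t_194 = 14;  t_195 = 96
  t_196 = 88;  t_197 = 17;  t_198 = 51;  t_199 = 66;  t_200 = 58;  t_201 = 50
  t_202 = 39;  t_203 = 77;  t_204 = 23;  t_205 = 79;  t_206 = 7;  t_207 = 56
  t_208 = 46;  t_209 = 92;  t_210 = 11;  t_211 = 39;  t_212 = 62;  t_213 = 24
  t_214 = 18;  t_215 = 9;  t_216 = 69;  t_217 = 66;  t_218 = 74;  t_219 = 75
  t_220 = 38;  t_221 = 22;  t_222 = 65;  t_223 = 55;  t_224 = 39;  t_225 = 60
  t_226 = 87;  t_227 = 17;  t_228 = 64;  t_229 = 50;  t_230 = 79;  t_231 = 4
  t_232 = 14;  t_233 = 84;  t_234 = 16;  t_235 = 78;  t_236 = 25;  t_237 = 77
  t_238 = 29;  t_239 = 76;  t_240 = 48;  t_241 = 53;  t_242 = 81;  t_243 = 50
  t_244 = 55;  t_245 = 16;  t_246 = 61;  t_247 = 90;  t_248 = 46;  t_249 = 46
  t_250 = 18;  t_251 = 1;  t_252 = 53;  t_253 = 66;  t_254 = 75;  t_255 = 55
  t_256 = 18;  t_257 = 47;  t_258 = 23;  t_259 = 29;  t_260 = 77;  t_261 = 23
  t_262 = 1;  t_263 = 80;  t_264 = 43;  t_265 = 9;  t_266 = 95;  t_267 = 91
  t_268 = 49;  t_269 = 5;  t_270 = 24;  t_271 = 9;  t_272 = 44;  t_273 = 45
  t_274 = 24;  t_275 = 74;  t_276 = 84;  t_277 = 20;  t_278 = 16;  t_279 = 23
t_280 = 51·23 + 28·16 + 53·20 + 12·84 = 3
t_281 = 51·3 + 28·23 + 53·16 + 12·20 = 42

42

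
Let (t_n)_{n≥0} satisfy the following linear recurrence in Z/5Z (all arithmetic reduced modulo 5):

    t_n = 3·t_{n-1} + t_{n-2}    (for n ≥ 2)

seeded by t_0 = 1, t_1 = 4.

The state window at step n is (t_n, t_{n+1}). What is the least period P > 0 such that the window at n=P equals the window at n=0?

12

n=0: window = (1, 4)
n=1: window = (4, 3)
n=2: window = (3, 3)
n=3: window = (3, 2)
n=4: window = (2, 4)
n=5: window = (4, 4)
n=6: window = (4, 1)
n=7: window = (1, 2)
n=8: window = (2, 2)
n=9: window = (2, 3)
n=10: window = (3, 1)
n=11: window = (1, 1)
n=12: window = (1, 4)
window at n=12 equals window at n=0 → period = 12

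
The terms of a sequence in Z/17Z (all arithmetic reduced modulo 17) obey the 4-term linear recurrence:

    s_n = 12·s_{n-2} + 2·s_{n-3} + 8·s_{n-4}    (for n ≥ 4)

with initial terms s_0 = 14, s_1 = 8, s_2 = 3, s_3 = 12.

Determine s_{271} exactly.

1

s_4 = 0·12 + 12·3 + 2·8 + 8·14 = 11
s_5 = 0·11 + 12·12 + 2·3 + 8·8 = 10
s_6 = 0·10 + 12·11 + 2·12 + 8·3 = 10
s_7 = 0·10 + 12·10 + 2·11 + 8·12 = 0
s_8 = 0·0 + 12·10 + 2·10 + 8·11 = 7
s_9 = 0·7 + 12·0 + 2·10 + 8·10 = 15
Continuing the recurrence:
  s_10 = 11;  s_11 = 7;  s_12 = 14;  s_13 = 5;  s_14 = 15;  s_15 = 8
  s_16 = 13;  s_17 = 13;  s_18 = 3;  s_19 = 8;  s_20 = 13;  s_21 = 2
  s_22 = 9;  s_23 = 12;  s_24 = 12;  s_25 = 8;  s_26 = 2;  s_27 = 12
  s_28 = 0;  s_29 = 8;  s_30 = 6;  s_31 = 5;  s_32 = 3;  s_33 = 0
  s_34 = 9;  s_35 = 12;  s_36 = 13;  s_37 = 9;  s_38 = 14;  s_39 = 9
  s_40 = 1;  s_41 = 4;  s_42 = 6;  s_43 = 3;  s_44 = 3;  s_45 = 12
  s_46 = 5;  s_47 = 4;  s_48 = 6;  s_49 = 1;  s_50 = 1;  s_51 = 5
  s_52 = 11;  s_53 = 2;  s_54 = 14;  s_55 = 1;  s_56 = 5;  s_57 = 5
  s_58 = 4;  s_59 = 10;  s_60 = 13;  s_61 = 15;  s_62 = 4;  s_63 = 14
  s_64 = 12;  s_65 = 7;  s_66 = 0;  s_67 = 16;  s_68 = 8;  s_69 = 10
  s_70 = 9;  s_71 = 9;  s_72 = 5;  s_73 = 2;  s_74 = 14;  s_75 = 4
  s_76 = 8;  s_77 = 7;  s_78 = 12;  s_79 = 13;  s_80 = 1;  s_81 = 15
  s_82 = 15;  s_83 = 14;  s_84 = 14;  s_85 = 12;  s_86 = 10;  s_87 = 12
  s_88 = 1;  s_89 = 5;  s_90 = 14;  s_91 = 5;  s_92 = 16;  s_93 = 9
  s_94 = 8;  s_95 = 10;  s_96 = 4;  s_97 = 4;  s_98 = 13;  s_99 = 0
  s_100 = 9;  s_101 = 7;  s_102 = 8;  s_103 = 0;  s_104 = 12;  s_105 = 4
  s_106 = 4;  s_107 = 4;  s_108 = 16;  s_109 = 3;  s_110 = 11;  s_111 = 15
  s_112 = 11;  s_113 = 5;  s_114 = 12;  s_115 = 15;  s_116 = 4;  s_117 = 6
  s_118 = 4;  s_119 = 13;  s_120 = 7;  s_121 = 8;  s_122 = 6;  s_123 = 10
  s_124 = 8;  s_125 = 9;  s_126 = 11;  s_127 = 0;  s_128 = 10;  s_129 = 9
  s_130 = 4;  s_131 = 9;  s_132 = 10;  s_133 = 1;  s_134 = 0;  s_135 = 2
  s_136 = 14;  s_137 = 15;  s_138 = 2;  s_139 = 3;  s_140 = 13;  s_141 = 7
  s_142 = 8;  s_143 = 15;  s_144 = 10;  s_145 = 14;  s_146 = 10;  s_147 = 2
  s_148 = 7;  s_149 = 3;  s_150 = 15;  s_151 = 15;  s_152 = 4;  s_153 = 13
  s_154 = 11;  s_155 = 12;  s_156 = 3;  s_157 = 15;  s_158 = 12;  s_159 = 10
  s_160 = 11;  s_161 = 9;  s_162 = 10;  s_163 = 6;  s_164 = 5;  s_165 = 11
  s_166 = 16;  s_167 = 3;  s_168 = 16;  s_169 = 3;  s_170 = 3;  s_171 = 7
  s_172 = 0;  s_173 = 12;  s_174 = 4;  s_175 = 13;  s_176 = 4;  s_177 = 5
  s_178 = 4;  s_179 = 2;  s_180 = 5;  s_181 = 4;  s_182 = 11;  s_183 = 6
  s_184 = 10;  s_185 = 7;  s_186 = 16;  s_187 = 16;  s_188 = 14;  s_189 = 8
  s_190 = 5;  s_191 = 14;  s_192 = 1;  s_193 = 4;  s_194 = 12;  s_195 = 9
  s_196 = 7;  s_197 = 11;  s_198 = 11;  s_199 = 14;  s_200 = 6;  s_201 = 6
  s_202 = 1;  s_203 = 9;  s_204 = 4;  s_205 = 5;  s_206 = 6;  s_207 = 4
  s_208 = 12;  s_209 = 15;  s_210 = 13;  s_211 = 15;  s_212 = 10;  s_213 = 3
  s_214 = 16;  s_215 = 6;  s_216 = 6;  s_217 = 9;  s_218 = 8;  s_219 = 15
  s_220 = 9;  s_221 = 13;  s_222 = 15;  s_223 = 5;  s_224 = 6;  s_225 = 7
  s_226 = 15;  s_227 = 0;  s_228 = 4;  s_229 = 1;  s_230 = 15;  s_231 = 3
  s_232 = 10;  s_233 = 6;  s_234 = 8;  s_235 = 14;  s_236 = 1;  s_237 = 11
  s_238 = 2;  s_239 = 8;  s_240 = 3;  s_241 = 1;  s_242 = 0;  s_243 = 14
  s_244 = 9;  s_245 = 6;  s_246 = 0;  s_247 = 15;  s_248 = 16;  s_249 = 7
  s_250 = 1;  s_251 = 15;  s_252 = 1;  s_253 = 0;  s_254 = 16;  s_255 = 3
  s_256 = 13;  s_257 = 0;  s_258 = 1;  s_259 = 16;  s_260 = 14;  s_261 = 7
  s_262 = 4;  s_263 = 2;  s_264 = 4;  s_265 = 3;  s_266 = 16;  s_267 = 9
  s_268 = 9;  s_269 = 11
s_270 = 0·11 + 12·9 + 2·9 + 8·16 = 16
s_271 = 0·16 + 12·11 + 2·9 + 8·9 = 1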